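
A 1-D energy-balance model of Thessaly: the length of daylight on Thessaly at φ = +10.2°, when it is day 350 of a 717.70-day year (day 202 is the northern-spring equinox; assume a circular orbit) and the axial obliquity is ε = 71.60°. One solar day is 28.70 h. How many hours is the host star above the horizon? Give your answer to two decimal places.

Solar longitude: λ_s = 360° × (350 − 202)/717.70 = 74.237°.
sin δ = sin 71.60° × sin 74.237° = 0.91319, so δ = +65.950°.
cos H₀ = −tan φ · tan δ = −tan(+10.2°) × tan(+65.950°) = -0.4032, so H₀ = 1.9858 rad = 113.78°.
Daylight = 2H₀/(2π) × 28.70 h = (1.9858/π) × 28.70 = 18.14 h.

18.14 h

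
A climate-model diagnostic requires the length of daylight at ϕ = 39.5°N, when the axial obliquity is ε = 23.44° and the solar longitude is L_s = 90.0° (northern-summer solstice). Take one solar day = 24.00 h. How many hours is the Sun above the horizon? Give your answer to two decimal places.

Solar declination: sin δ = sin ε · sin L_s = sin 23.44° × sin 90.0° = 0.39779, so δ = +23.440°.
cos h₀ = −tan ϕ · tan δ = −tan(+39.5°) × tan(+23.440°) = -0.3574, so h₀ = 1.9363 rad = 110.94°.
Daylight = 2h₀/(2π) × 24.00 h = (1.9363/π) × 24.00 = 14.79 h.

14.79 h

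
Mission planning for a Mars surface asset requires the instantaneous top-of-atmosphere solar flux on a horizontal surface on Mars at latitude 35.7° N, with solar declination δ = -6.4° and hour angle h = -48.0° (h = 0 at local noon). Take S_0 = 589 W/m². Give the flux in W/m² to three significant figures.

cos θ_z = sin ϕ sin δ + cos ϕ cos δ cos h = -0.065047 + 0.540003 = 0.474956.
Flux = S_0 · cos θ_z = 589 × 0.474956 = 279.7 W/m².

280 W/m²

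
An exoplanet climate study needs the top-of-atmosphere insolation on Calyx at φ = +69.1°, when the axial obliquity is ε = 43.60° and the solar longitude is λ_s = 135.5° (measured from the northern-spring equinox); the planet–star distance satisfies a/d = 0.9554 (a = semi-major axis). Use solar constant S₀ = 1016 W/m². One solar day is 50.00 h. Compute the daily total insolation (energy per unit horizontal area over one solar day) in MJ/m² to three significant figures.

Solar declination: sin δ = sin ε · sin λ_s = sin 43.60° × sin 135.5° = 0.48336, so δ = +28.905°.
cos H₀ = −tan(+69.1°) tan(+28.905°) = -1.4459 ≤ −1 ⇒ polar day, H₀ = π.
Bracket: H₀ sin φ sin δ + cos φ cos δ sin H₀ = 3.1416×0.93420×0.48336 + 0.35674×0.87542×0.00000 = 1.418605 + 0.000000 = 1.418605.
Inverse-square distance factor (a/d)² = 0.9554² = 0.912789.
Q̄ = (S₀/π) × 0.912789 × [bracket] = (1016/π) × 0.912789 × 1.418605 = 418.77 W/m².
Daily total = Q̄ × 50.00 h × 3600 s/h = 418.77 × 50.00 × 3600 / 10⁶ = 75.38 MJ/m².

75.4 MJ/m²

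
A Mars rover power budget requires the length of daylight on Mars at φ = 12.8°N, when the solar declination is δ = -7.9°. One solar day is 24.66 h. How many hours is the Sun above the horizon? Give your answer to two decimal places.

cos H₀ = −tan φ · tan δ = −tan(+12.8°) × tan(-7.900°) = 0.0315, so H₀ = 1.5393 rad = 88.19°.
Daylight = 2H₀/(2π) × 24.66 h = (1.5393/π) × 24.66 = 12.08 h.

12.08 h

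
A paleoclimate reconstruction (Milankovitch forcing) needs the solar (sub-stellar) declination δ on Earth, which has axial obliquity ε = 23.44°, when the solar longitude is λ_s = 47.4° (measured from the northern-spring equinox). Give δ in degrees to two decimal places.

sin δ = sin ε · sin λ_s = sin 23.44° × sin 47.4° = 0.292811.
δ = arcsin(0.292811) = +17.03°.

δ = +17.03°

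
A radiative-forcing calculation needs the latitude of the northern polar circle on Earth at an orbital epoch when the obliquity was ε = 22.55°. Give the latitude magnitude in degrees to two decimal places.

The polar circle is the lowest latitude that experiences at least one full rotation of continuous daylight at the northern-summer solstice; it lies at |φ| = 90° − ε = 90° − 22.55° = 67.45°.

67.45°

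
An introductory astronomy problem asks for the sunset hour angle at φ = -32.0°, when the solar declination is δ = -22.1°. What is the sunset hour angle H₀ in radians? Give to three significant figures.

H₀ = 1.83 rad

cos H₀ = −tan φ · tan δ = −tan(-32.0°) × tan(-22.100°) = -0.2537, so H₀ = 1.8273 rad = 104.70°.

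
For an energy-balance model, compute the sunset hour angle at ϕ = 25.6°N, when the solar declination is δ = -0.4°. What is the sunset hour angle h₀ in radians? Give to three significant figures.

cos h₀ = −tan ϕ · tan δ = −tan(+25.6°) × tan(-0.400°) = 0.0033, so h₀ = 1.5675 rad = 89.81°.

h₀ = 1.57 rad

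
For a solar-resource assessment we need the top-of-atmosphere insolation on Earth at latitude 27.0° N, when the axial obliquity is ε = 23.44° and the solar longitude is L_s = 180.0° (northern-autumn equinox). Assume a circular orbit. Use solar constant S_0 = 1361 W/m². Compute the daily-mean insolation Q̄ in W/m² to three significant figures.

Q̄ ≈ 386 W/m²

Solar declination: sin δ = sin ε · sin L_s = sin 23.44° × sin 180.0° = 0.00000, so δ = +0.000°.
cos h₀ = −tan(+27.0°) tan(+0.000°) = -0.0000, h₀ = 1.5708 rad.
Bracket: h₀ sin ϕ sin δ + cos ϕ cos δ sin h₀ = 1.5708×0.45399×0.00000 + 0.89101×1.00000×1.00000 = 0.000000 + 0.891010 = 0.891010.
Q̄ = (S_0/π) × [bracket] = (1361/π) × 0.891010 = 386.0 W/m².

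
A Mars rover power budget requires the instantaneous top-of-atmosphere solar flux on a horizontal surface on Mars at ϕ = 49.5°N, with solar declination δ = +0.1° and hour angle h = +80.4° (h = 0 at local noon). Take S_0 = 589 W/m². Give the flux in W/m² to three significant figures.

cos θ_z = sin ϕ sin δ + cos ϕ cos δ cos h = 0.001327 + 0.108307 = 0.109634.
Flux = S_0 · cos θ_z = 589 × 0.109634 = 64.57 W/m².

64.6 W/m²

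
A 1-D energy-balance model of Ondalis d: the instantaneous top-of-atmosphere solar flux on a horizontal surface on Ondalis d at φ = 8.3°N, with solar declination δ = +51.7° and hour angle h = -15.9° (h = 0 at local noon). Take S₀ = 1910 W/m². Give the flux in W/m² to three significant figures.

cos θ_z = sin φ sin δ + cos φ cos δ cos h = 0.113287 + 0.589824 = 0.703111.
Flux = S₀ · cos θ_z = 1910 × 0.703111 = 1343 W/m².

1.34e+03 W/m²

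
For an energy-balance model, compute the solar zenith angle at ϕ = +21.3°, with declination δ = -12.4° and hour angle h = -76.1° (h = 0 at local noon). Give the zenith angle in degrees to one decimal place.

cos θ_z = sin ϕ sin δ + cos ϕ cos δ cos h = -0.078003 + 0.218597 = 0.140594.
θ_z = arccos(0.140594) = 81.9°.

θ_z = 81.9°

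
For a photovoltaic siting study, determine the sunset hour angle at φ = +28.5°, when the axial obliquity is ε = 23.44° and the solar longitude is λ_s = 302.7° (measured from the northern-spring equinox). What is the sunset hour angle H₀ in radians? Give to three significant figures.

Solar declination: sin δ = sin ε · sin λ_s = sin 23.44° × sin 302.7° = -0.33474, so δ = -19.557°.
cos H₀ = −tan φ · tan δ = −tan(+28.5°) × tan(-19.557°) = 0.1929, so H₀ = 1.3767 rad = 78.88°.

H₀ = 1.38 rad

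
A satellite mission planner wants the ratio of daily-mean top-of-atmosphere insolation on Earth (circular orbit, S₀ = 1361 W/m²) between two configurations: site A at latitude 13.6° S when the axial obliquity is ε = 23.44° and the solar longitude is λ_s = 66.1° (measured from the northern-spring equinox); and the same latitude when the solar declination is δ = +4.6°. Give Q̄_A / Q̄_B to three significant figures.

Q̄_A / Q̄_B ≈ 0.825

— Configuration A (φ=-13.6°):
Solar declination: sin δ = sin ε · sin λ_s = sin 23.44° × sin 66.1° = 0.36368, so δ = +21.326°.
cos H₀ = −tan(-13.6°) tan(+21.326°) = 0.0945, H₀ = 1.4762 rad.
Bracket: H₀ sin φ sin δ + cos φ cos δ sin H₀ = 1.4762×-0.23514×0.36368 + 0.97196×0.93152×0.99553 = -0.126238 + 0.901353 = 0.775115.
Q̄ = (S₀/π) × [bracket] = (1361/π) × 0.775115 = 335.80 W/m².
— Configuration B (φ=-13.6°):
cos H₀ = −tan(-13.6°) tan(+4.600°) = 0.0195, H₀ = 1.5513 rad.
Bracket: H₀ sin φ sin δ + cos φ cos δ sin H₀ = 1.5513×-0.23514×0.08020 + 0.97196×0.99678×0.99981 = -0.029255 + 0.968646 = 0.939391.
Q̄ = (S₀/π) × [bracket] = (1361/π) × 0.939391 = 406.96 W/m².
Ratio Q̄_A / Q̄_B = 335.80 / 406.96 = 0.8251.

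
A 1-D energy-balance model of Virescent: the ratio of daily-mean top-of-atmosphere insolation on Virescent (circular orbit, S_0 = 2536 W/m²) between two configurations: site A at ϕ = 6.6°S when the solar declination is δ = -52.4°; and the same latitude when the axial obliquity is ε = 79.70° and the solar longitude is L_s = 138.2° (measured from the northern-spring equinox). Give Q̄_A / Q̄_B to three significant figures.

— Configuration A (ϕ=-6.6°):
cos h₀ = −tan(-6.6°) tan(-52.400°) = -0.1502, h₀ = 1.7216 rad.
Bracket: h₀ sin ϕ sin δ + cos ϕ cos δ sin h₀ = 1.7216×-0.11494×-0.79229 + 0.99337×0.61015×0.98865 = 0.156779 + 0.599225 = 0.756004.
Q̄ = (S_0/π) × [bracket] = (2536/π) × 0.756004 = 610.27 W/m².
— Configuration B (ϕ=-6.6°):
Solar declination: sin δ = sin ε · sin L_s = sin 79.70° × sin 138.2° = 0.65579, so δ = +40.980°.
cos h₀ = −tan(-6.6°) tan(+40.980°) = 0.1005, h₀ = 1.4701 rad.
Bracket: h₀ sin ϕ sin δ + cos ϕ cos δ sin h₀ = 1.4701×-0.11494×0.65579 + 0.99337×0.75494×0.99494 = -0.110811 + 0.746140 = 0.635329.
Q̄ = (S_0/π) × [bracket] = (2536/π) × 0.635329 = 512.86 W/m².
Ratio Q̄_A / Q̄_B = 610.27 / 512.86 = 1.190.

Q̄_A / Q̄_B ≈ 1.19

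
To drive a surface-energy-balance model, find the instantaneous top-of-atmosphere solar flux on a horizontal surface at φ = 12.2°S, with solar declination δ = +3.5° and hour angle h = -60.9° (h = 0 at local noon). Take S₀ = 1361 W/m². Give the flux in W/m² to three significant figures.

628 W/m²

cos θ_z = sin φ sin δ + cos φ cos δ cos h = -0.012901 + 0.474465 = 0.461564.
Flux = S₀ · cos θ_z = 1361 × 0.461564 = 628.2 W/m².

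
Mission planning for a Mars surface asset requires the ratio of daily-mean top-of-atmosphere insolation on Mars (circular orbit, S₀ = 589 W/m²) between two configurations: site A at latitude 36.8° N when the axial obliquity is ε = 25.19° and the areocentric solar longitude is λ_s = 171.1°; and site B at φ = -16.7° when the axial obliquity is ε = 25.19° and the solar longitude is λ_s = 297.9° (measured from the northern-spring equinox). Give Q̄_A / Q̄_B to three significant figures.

Q̄_A / Q̄_B ≈ 0.810

— Configuration A (φ=+36.8°):
sin δ = sin 25.19° × sin 171.1° = 0.06585, so δ = +3.776°.
cos H₀ = −tan(+36.8°) tan(+3.776°) = -0.0494, H₀ = 1.6202 rad.
Bracket: H₀ sin φ sin δ + cos φ cos δ sin H₀ = 1.6202×0.59902×0.06585 + 0.80073×0.99783×0.99878 = 0.063910 + 0.798018 = 0.861928.
Q̄ = (S₀/π) × [bracket] = (589/π) × 0.861928 = 161.60 W/m².
— Configuration B (φ=-16.7°):
Solar declination: sin δ = sin ε · sin λ_s = sin 25.19° × sin 297.9° = -0.37615, so δ = -22.095°.
cos H₀ = −tan(-16.7°) tan(-22.095°) = -0.1218, H₀ = 1.6929 rad.
Bracket: H₀ sin φ sin δ + cos φ cos δ sin H₀ = 1.6929×-0.28736×-0.37615 + 0.95782×0.92656×0.99256 = 0.182986 + 0.880875 = 1.063861.
Q̄ = (S₀/π) × [bracket] = (589/π) × 1.063861 = 199.46 W/m².
Ratio Q̄_A / Q̄_B = 161.60 / 199.46 = 0.8102.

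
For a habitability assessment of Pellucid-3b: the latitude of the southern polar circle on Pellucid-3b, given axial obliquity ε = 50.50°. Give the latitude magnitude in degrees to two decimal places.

39.50°

The polar circle is the lowest latitude that experiences at least one full rotation of continuous darkness at the northern-summer solstice; it lies at |ϕ| = 90° − ε = 90° − 50.50° = 39.50°.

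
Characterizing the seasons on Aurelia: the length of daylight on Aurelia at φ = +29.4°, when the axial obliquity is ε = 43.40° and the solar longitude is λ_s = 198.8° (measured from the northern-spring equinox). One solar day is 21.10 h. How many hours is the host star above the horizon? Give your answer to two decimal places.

Solar declination: sin δ = sin ε · sin λ_s = sin 43.40° × sin 198.8° = -0.22142, so δ = -12.793°.
cos H₀ = −tan φ · tan δ = −tan(+29.4°) × tan(-12.793°) = 0.1279, so H₀ = 1.4425 rad = 82.65°.
Daylight = 2H₀/(2π) × 21.10 h = (1.4425/π) × 21.10 = 9.69 h.

9.69 h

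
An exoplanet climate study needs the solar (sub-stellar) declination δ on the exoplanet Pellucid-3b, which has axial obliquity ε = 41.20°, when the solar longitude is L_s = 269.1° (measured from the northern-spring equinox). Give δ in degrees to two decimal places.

sin δ = sin ε · sin L_s = sin 41.20° × sin 269.1° = -0.658608.
δ = arcsin(-0.658608) = -41.19°.

δ = -41.19°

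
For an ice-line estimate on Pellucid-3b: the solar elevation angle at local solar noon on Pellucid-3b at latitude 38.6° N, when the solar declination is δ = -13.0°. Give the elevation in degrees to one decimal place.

At local noon the hour angle is zero, so the zenith angle equals |φ − δ| = |+38.6° − (-13.000°)| = 51.600°.
Elevation = 90° − 51.600° = 38.4°.

38.4°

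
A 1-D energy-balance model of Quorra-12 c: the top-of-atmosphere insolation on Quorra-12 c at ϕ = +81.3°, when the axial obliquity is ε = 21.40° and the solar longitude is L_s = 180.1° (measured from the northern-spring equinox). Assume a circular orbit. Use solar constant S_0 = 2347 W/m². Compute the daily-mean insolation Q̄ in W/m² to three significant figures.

Solar declination: sin δ = sin ε · sin L_s = sin 21.40° × sin 180.1° = -0.00064, so δ = -0.036°.
cos h₀ = −tan(+81.3°) tan(-0.036°) = 0.0042, h₀ = 1.5666 rad.
Bracket: h₀ sin ϕ sin δ + cos ϕ cos δ sin h₀ = 1.5666×0.98849×-0.00064 + 0.15126×1.00000×0.99999 = -0.000991 + 0.151258 = 0.150267.
Q̄ = (S_0/π) × [bracket] = (2347/π) × 0.150267 = 112.3 W/m².

Q̄ ≈ 112 W/m²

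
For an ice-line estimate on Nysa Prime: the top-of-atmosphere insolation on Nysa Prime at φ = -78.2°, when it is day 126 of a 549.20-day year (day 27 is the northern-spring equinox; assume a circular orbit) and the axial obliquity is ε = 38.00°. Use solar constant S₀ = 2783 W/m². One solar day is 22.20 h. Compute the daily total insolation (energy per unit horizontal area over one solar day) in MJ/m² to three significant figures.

0.00 MJ/m²

Solar longitude: λ_s = 360° × (126 − 27)/549.20 = 64.894°.
sin δ = sin 38.00° × sin 64.894° = 0.55750, so δ = +33.883°.
cos H₀ = −tan(-78.2°) tan(+33.883°) = 3.2145 ≥ 1 ⇒ polar night, H₀ = 0 and Q̄ = 0.
Daily total = Q̄ × 22.20 h × 3600 s/h = 0.00 MJ/m².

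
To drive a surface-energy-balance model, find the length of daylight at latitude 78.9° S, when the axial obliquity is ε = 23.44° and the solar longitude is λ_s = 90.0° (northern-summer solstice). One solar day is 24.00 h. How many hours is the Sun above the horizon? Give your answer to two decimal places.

Solar declination: sin δ = sin ε · sin λ_s = sin 23.44° × sin 90.0° = 0.39779, so δ = +23.440°.
cos H₀ = −tan φ · tan δ = 2.2099 ≥ 1, so the Sun never rises (polar night) and H₀ = 0.
Daylight = 2H₀/(2π) × 24.00 h = (0.0000/π) × 24.00 = 0.00 h.

0.00 h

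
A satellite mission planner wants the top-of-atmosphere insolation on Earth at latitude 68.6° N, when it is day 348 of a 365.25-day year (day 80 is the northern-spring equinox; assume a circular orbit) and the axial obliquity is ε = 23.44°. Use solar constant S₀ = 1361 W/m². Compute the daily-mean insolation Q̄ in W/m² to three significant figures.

Q̄ ≈ 0.00 W/m²

Solar longitude: λ_s = 360° × (348 − 80)/365.25 = 264.148°.
sin δ = sin 23.44° × sin 264.148° = -0.39572, so δ = -23.311°.
cos H₀ = −tan(+68.6°) tan(-23.311°) = 1.0995 ≥ 1 ⇒ polar night, H₀ = 0 and Q̄ = 0.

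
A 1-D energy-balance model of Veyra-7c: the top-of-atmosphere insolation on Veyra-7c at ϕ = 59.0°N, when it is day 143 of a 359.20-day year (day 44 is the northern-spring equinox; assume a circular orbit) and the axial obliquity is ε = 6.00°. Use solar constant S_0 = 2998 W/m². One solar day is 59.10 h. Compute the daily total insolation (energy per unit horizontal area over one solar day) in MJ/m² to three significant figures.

134 MJ/m²

Solar longitude: L_s = 360° × (143 − 44)/359.20 = 99.220°.
sin δ = sin 6.00° × sin 99.220° = 0.10318, so δ = +5.922°.
cos h₀ = −tan(+59.0°) tan(+5.922°) = -0.1726, h₀ = 1.7443 rad.
Bracket: h₀ sin ϕ sin δ + cos ϕ cos δ sin h₀ = 1.7443×0.85717×0.10318 + 0.51504×0.99466×0.98499 = 0.154271 + 0.504600 = 0.658871.
Q̄ = (S_0/π) × [bracket] = (2998/π) × 0.658871 = 628.76 W/m².
Daily total = Q̄ × 59.10 h × 3600 s/h = 628.76 × 59.10 × 3600 / 10⁶ = 133.8 MJ/m².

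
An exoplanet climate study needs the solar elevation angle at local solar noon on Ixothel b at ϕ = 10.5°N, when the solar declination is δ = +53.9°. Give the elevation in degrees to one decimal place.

At local noon the hour angle is zero, so the zenith angle equals |ϕ − δ| = |+10.5° − (+53.900°)| = 43.400°.
Elevation = 90° − 43.400° = 46.6°.

46.6°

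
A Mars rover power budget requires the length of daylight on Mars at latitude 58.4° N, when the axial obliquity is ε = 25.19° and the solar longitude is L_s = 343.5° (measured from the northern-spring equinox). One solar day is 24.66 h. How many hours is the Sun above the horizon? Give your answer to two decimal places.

Solar declination: sin δ = sin ε · sin L_s = sin 25.19° × sin 343.5° = -0.12088, so δ = -6.943°.
cos h₀ = −tan ϕ · tan δ = −tan(+58.4°) × tan(-6.943°) = 0.1979, so h₀ = 1.3715 rad = 78.58°.
Daylight = 2h₀/(2π) × 24.66 h = (1.3715/π) × 24.66 = 10.77 h.

10.77 h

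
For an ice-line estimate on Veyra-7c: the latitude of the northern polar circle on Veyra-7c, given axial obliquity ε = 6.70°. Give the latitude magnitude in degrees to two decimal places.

The polar circle is the lowest latitude that experiences at least one full rotation of continuous daylight at the northern-summer solstice; it lies at |φ| = 90° − ε = 90° − 6.70° = 83.30°.

83.30°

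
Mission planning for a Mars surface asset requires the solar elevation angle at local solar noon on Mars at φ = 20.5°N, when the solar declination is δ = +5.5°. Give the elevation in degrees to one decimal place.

75.0°

At local noon the hour angle is zero, so the zenith angle equals |φ − δ| = |+20.5° − (+5.500°)| = 15.000°.
Elevation = 90° − 15.000° = 75.0°.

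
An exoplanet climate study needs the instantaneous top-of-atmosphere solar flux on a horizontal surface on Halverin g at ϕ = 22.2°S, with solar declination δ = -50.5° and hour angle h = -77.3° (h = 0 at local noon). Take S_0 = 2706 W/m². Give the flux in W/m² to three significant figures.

cos θ_z = sin ϕ sin δ + cos ϕ cos δ cos h = 0.291551 + 0.129473 = 0.421024.
Flux = S_0 · cos θ_z = 2706 × 0.421024 = 1139 W/m².

1.14e+03 W/m²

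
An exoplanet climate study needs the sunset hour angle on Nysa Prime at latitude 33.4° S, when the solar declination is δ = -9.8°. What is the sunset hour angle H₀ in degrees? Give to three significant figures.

cos H₀ = −tan φ · tan δ = −tan(-33.4°) × tan(-9.800°) = -0.1139, so H₀ = 1.6849 rad = 96.54°.

H₀ = 96.5°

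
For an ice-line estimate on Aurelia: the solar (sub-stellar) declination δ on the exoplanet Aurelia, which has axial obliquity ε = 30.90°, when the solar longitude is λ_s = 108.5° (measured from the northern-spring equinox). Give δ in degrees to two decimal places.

sin δ = sin ε · sin λ_s = sin 30.90° × sin 108.5° = 0.487003.
δ = arcsin(0.487003) = +29.14°.

δ = +29.14°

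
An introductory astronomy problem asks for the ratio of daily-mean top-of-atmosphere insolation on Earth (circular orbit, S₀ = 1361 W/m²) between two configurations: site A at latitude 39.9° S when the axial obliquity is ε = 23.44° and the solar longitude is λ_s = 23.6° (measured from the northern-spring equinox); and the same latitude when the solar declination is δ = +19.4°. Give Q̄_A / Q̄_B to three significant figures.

Q̄_A / Q̄_B ≈ 1.44

— Configuration A (φ=-39.9°):
Solar declination: sin δ = sin ε · sin λ_s = sin 23.44° × sin 23.6° = 0.15925, so δ = +9.164°.
cos H₀ = −tan(-39.9°) tan(+9.164°) = 0.1349, H₀ = 1.4355 rad.
Bracket: H₀ sin φ sin δ + cos φ cos δ sin H₀ = 1.4355×-0.64145×0.15925 + 0.76717×0.98724×0.99086 = -0.146638 + 0.750458 = 0.603820.
Q̄ = (S₀/π) × [bracket] = (1361/π) × 0.603820 = 261.59 W/m².
— Configuration B (φ=-39.9°):
cos H₀ = −tan(-39.9°) tan(+19.400°) = 0.2944, H₀ = 1.2719 rad.
Bracket: H₀ sin φ sin δ + cos φ cos δ sin H₀ = 1.2719×-0.64145×0.33216 + 0.76717×0.94322×0.95567 = -0.270996 + 0.691532 = 0.420536.
Q̄ = (S₀/π) × [bracket] = (1361/π) × 0.420536 = 182.18 W/m².
Ratio Q̄_A / Q̄_B = 261.59 / 182.18 = 1.436.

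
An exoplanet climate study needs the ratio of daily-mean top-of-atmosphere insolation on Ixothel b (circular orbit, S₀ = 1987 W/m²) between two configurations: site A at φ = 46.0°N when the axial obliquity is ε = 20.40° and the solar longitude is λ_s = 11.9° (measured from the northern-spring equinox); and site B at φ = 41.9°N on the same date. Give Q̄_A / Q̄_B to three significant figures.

— Configuration A (φ=+46.0°):
Solar declination: sin δ = sin ε · sin λ_s = sin 20.40° × sin 11.9° = 0.07188, so δ = +4.122°.
cos H₀ = −tan(+46.0°) tan(+4.122°) = -0.0746, H₀ = 1.6455 rad.
Bracket: H₀ sin φ sin δ + cos φ cos δ sin H₀ = 1.6455×0.71934×0.07188 + 0.69466×0.99741×0.99721 = 0.085082 + 0.690928 = 0.776010.
Q̄ = (S₀/π) × [bracket] = (1987/π) × 0.776010 = 490.81 W/m².
— Configuration B (φ=+41.9°):
cos H₀ = −tan(+41.9°) tan(+4.122°) = -0.0647, H₀ = 1.6355 rad.
Bracket: H₀ sin φ sin δ + cos φ cos δ sin H₀ = 1.6355×0.66783×0.07188 + 0.74431×0.99741×0.99791 = 0.078510 + 0.740831 = 0.819341.
Q̄ = (S₀/π) × [bracket] = (1987/π) × 0.819341 = 518.22 W/m².
Ratio Q̄_A / Q̄_B = 490.81 / 518.22 = 0.9471.

Q̄_A / Q̄_B ≈ 0.947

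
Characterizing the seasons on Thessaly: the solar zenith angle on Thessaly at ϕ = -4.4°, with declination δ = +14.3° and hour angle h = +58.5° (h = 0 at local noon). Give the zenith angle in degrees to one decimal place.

cos θ_z = sin ϕ sin δ + cos ϕ cos δ cos h = -0.018950 + 0.504817 = 0.485867.
θ_z = arccos(0.485867) = 60.9°.

θ_z = 60.9°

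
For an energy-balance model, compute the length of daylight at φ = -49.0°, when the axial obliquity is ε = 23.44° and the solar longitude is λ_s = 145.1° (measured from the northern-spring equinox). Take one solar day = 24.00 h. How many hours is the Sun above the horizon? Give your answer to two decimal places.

Solar declination: sin δ = sin ε · sin λ_s = sin 23.44° × sin 145.1° = 0.22759, so δ = +13.155°.
cos H₀ = −tan φ · tan δ = −tan(-49.0°) × tan(+13.155°) = 0.2689, so H₀ = 1.2986 rad = 74.40°.
Daylight = 2H₀/(2π) × 24.00 h = (1.2986/π) × 24.00 = 9.92 h.

9.92 h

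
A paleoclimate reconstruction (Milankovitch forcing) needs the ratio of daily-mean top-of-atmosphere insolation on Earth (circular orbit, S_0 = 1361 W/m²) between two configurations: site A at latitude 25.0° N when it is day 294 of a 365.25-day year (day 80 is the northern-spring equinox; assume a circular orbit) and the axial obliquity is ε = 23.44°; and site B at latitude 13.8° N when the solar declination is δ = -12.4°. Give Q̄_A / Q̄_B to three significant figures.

Q̄_A / Q̄_B ≈ 0.869

— Configuration A (ϕ=+25.0°):
Solar longitude: L_s = 360° × (294 − 80)/365.25 = 210.924°.
sin δ = sin 23.44° × sin 210.924° = -0.20442, so δ = -11.796°.
cos h₀ = −tan(+25.0°) tan(-11.796°) = 0.0974, h₀ = 1.4733 rad.
Bracket: h₀ sin ϕ sin δ + cos ϕ cos δ sin h₀ = 1.4733×0.42262×-0.20442 + 0.90631×0.97888×0.99525 = -0.127281 + 0.882955 = 0.755674.
Q̄ = (S_0/π) × [bracket] = (1361/π) × 0.755674 = 327.37 W/m².
— Configuration B (ϕ=+13.8°):
cos h₀ = −tan(+13.8°) tan(-12.400°) = 0.0540, h₀ = 1.5168 rad.
Bracket: h₀ sin ϕ sin δ + cos ϕ cos δ sin h₀ = 1.5168×0.23853×-0.21474 + 0.97113×0.97667×0.99854 = -0.077693 + 0.947089 = 0.869396.
Q̄ = (S_0/π) × [bracket] = (1361/π) × 0.869396 = 376.64 W/m².
Ratio Q̄_A / Q̄_B = 327.37 / 376.64 = 0.8692.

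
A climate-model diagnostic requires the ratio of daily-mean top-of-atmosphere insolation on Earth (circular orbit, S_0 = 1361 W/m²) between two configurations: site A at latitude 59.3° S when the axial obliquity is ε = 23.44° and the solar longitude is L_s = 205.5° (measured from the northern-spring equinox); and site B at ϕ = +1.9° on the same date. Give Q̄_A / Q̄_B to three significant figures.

Q̄_A / Q̄_B ≈ 0.775

— Configuration A (ϕ=-59.3°):
Solar declination: sin δ = sin ε · sin L_s = sin 23.44° × sin 205.5° = -0.17125, so δ = -9.861°.
cos h₀ = −tan(-59.3°) tan(-9.861°) = -0.2927, h₀ = 1.8679 rad.
Bracket: h₀ sin ϕ sin δ + cos ϕ cos δ sin h₀ = 1.8679×-0.85985×-0.17125 + 0.51054×0.98523×0.95619 = 0.275047 + 0.480963 = 0.756010.
Q̄ = (S_0/π) × [bracket] = (1361/π) × 0.756010 = 327.52 W/m².
— Configuration B (ϕ=+1.9°):
cos h₀ = −tan(+1.9°) tan(-9.861°) = 0.0058, h₀ = 1.5650 rad.
Bracket: h₀ sin ϕ sin δ + cos ϕ cos δ sin h₀ = 1.5650×0.03316×-0.17125 + 0.99945×0.98523×0.99998 = -0.008887 + 0.984668 = 0.975781.
Q̄ = (S_0/π) × [bracket] = (1361/π) × 0.975781 = 422.73 W/m².
Ratio Q̄_A / Q̄_B = 327.52 / 422.73 = 0.7748.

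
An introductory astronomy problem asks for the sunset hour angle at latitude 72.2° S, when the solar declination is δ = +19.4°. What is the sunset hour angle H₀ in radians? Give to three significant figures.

H₀ = 0.00 rad

cos H₀ = −tan φ · tan δ = 1.0968 ≥ 1, so the Sun never rises (polar night) and H₀ = 0.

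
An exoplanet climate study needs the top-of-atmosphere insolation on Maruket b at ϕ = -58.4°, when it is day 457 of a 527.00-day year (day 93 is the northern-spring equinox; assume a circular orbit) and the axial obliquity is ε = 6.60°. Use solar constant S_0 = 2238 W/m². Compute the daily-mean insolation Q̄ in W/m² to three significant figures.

Q̄ ≈ 479 W/m²

Solar longitude: L_s = 360° × (457 − 93)/527.00 = 248.653°.
sin δ = sin 6.60° × sin 248.653° = -0.10705, so δ = -6.145°.
cos h₀ = −tan(-58.4°) tan(-6.145°) = -0.1750, h₀ = 1.7467 rad.
Bracket: h₀ sin ϕ sin δ + cos ϕ cos δ sin h₀ = 1.7467×-0.85173×-0.10705 + 0.52399×0.99425×0.98457 = 0.159260 + 0.512938 = 0.672198.
Q̄ = (S_0/π) × [bracket] = (2238/π) × 0.672198 = 478.9 W/m².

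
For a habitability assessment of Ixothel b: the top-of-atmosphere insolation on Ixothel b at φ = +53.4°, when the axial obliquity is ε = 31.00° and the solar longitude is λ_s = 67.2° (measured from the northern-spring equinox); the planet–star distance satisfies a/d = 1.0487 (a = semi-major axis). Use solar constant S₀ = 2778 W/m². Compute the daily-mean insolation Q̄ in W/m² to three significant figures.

Q̄ ≈ 1.23e+03 W/m²

Solar declination: sin δ = sin ε · sin λ_s = sin 31.00° × sin 67.2° = 0.47479, so δ = +28.346°.
cos H₀ = −tan(+53.4°) tan(+28.346°) = -0.7264, H₀ = 2.3839 rad.
Bracket: H₀ sin φ sin δ + cos φ cos δ sin H₀ = 2.3839×0.80282×0.47479 + 0.59622×0.88010×0.68726 = 0.908673 + 0.360628 = 1.269301.
Inverse-square distance factor (a/d)² = 1.0487² = 1.099772.
Q̄ = (S₀/π) × 1.099772 × [bracket] = (2778/π) × 1.099772 × 1.269301 = 1234 W/m².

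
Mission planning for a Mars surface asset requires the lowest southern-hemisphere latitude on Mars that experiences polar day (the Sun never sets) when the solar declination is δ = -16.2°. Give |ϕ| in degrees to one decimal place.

Polar day requires cos h₀ = −tan ϕ tan δ ≤ −1, i.e. tan ϕ tan δ ≥ 1.
The boundary is |tan ϕ| · |tan δ| = 1, so |ϕ| = 90° − |δ| = 90° − 16.2° = 73.8° in the southern hemisphere.

|ϕ| = 73.8°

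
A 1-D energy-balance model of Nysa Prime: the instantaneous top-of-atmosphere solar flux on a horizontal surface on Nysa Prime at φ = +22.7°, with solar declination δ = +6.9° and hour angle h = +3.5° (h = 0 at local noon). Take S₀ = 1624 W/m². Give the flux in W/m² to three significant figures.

cos θ_z = sin φ sin δ + cos φ cos δ cos h = 0.046362 + 0.914148 = 0.960510.
Flux = S₀ · cos θ_z = 1624 × 0.960510 = 1560 W/m².

1.56e+03 W/m²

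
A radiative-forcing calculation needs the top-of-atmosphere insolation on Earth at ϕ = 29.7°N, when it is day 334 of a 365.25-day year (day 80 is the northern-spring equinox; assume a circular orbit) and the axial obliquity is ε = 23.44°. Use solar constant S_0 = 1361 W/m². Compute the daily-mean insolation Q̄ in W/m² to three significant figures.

Q̄ ≈ 232 W/m²

Solar longitude: L_s = 360° × (334 − 80)/365.25 = 250.349°.
sin δ = sin 23.44° × sin 250.349° = -0.37462, so δ = -22.001°.
cos h₀ = −tan(+29.7°) tan(-22.001°) = 0.2305, h₀ = 1.3382 rad.
Bracket: h₀ sin ϕ sin δ + cos ϕ cos δ sin h₀ = 1.3382×0.49546×-0.37462 + 0.86863×0.92718×0.97308 = -0.248382 + 0.783696 = 0.535314.
Q̄ = (S_0/π) × [bracket] = (1361/π) × 0.535314 = 231.9 W/m².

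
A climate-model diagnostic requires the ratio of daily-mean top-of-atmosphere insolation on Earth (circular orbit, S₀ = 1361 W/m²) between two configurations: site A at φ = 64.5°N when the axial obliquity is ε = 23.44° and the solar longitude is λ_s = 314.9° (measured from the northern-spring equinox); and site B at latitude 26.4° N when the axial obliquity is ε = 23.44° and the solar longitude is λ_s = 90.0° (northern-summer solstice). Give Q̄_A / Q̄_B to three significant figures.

— Configuration A (φ=+64.5°):
Solar declination: sin δ = sin ε · sin λ_s = sin 23.44° × sin 314.9° = -0.28177, so δ = -16.366°.
cos H₀ = −tan(+64.5°) tan(-16.366°) = 0.6157, H₀ = 0.9075 rad.
Bracket: H₀ sin φ sin δ + cos φ cos δ sin H₀ = 0.9075×0.90259×-0.28177 + 0.43051×0.95948×0.78799 = -0.230798 + 0.325492 = 0.094694.
Q̄ = (S₀/π) × [bracket] = (1361/π) × 0.094694 = 41.023 W/m².
— Configuration B (φ=+26.4°):
Solar declination: sin δ = sin ε · sin λ_s = sin 23.44° × sin 90.0° = 0.39779, so δ = +23.440°.
cos H₀ = −tan(+26.4°) tan(+23.440°) = -0.2152, H₀ = 1.7877 rad.
Bracket: H₀ sin φ sin δ + cos φ cos δ sin H₀ = 1.7877×0.44464×0.39779 + 0.89571×0.91748×0.97656 = 0.316196 + 0.802533 = 1.118729.
Q̄ = (S₀/π) × [bracket] = (1361/π) × 1.118729 = 484.66 W/m².
Ratio Q̄_A / Q̄_B = 41.023 / 484.66 = 0.08464.

Q̄_A / Q̄_B ≈ 0.0846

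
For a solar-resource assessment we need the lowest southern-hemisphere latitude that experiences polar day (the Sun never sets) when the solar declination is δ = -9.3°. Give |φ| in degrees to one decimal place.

|φ| = 80.7°

Polar day requires cos H₀ = −tan φ tan δ ≤ −1, i.e. tan φ tan δ ≥ 1.
The boundary is |tan φ| · |tan δ| = 1, so |φ| = 90° − |δ| = 90° − 9.3° = 80.7° in the southern hemisphere.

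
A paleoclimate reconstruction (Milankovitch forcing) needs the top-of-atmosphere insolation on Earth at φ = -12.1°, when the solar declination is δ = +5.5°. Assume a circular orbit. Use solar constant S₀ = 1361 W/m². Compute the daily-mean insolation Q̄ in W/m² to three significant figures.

Q̄ ≈ 408 W/m²

cos H₀ = −tan(-12.1°) tan(+5.500°) = 0.0206, H₀ = 1.5502 rad.
Bracket: H₀ sin φ sin δ + cos φ cos δ sin H₀ = 1.5502×-0.20962×0.09585 + 0.97778×0.99540×0.99979 = -0.031147 + 0.973078 = 0.941931.
Q̄ = (S₀/π) × [bracket] = (1361/π) × 0.941931 = 408.1 W/m².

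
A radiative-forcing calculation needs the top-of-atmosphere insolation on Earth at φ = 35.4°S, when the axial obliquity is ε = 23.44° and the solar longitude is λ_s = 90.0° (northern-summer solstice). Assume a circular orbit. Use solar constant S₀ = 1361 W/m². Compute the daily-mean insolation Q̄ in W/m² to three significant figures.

Q̄ ≈ 183 W/m²

Solar declination: sin δ = sin ε · sin λ_s = sin 23.44° × sin 90.0° = 0.39779, so δ = +23.440°.
cos H₀ = −tan(-35.4°) tan(+23.440°) = 0.3081, H₀ = 1.2576 rad.
Bracket: H₀ sin φ sin δ + cos φ cos δ sin H₀ = 1.2576×-0.57928×0.39779 + 0.81513×0.91748×0.95135 = -0.289791 + 0.711482 = 0.421691.
Q̄ = (S₀/π) × [bracket] = (1361/π) × 0.421691 = 182.7 W/m².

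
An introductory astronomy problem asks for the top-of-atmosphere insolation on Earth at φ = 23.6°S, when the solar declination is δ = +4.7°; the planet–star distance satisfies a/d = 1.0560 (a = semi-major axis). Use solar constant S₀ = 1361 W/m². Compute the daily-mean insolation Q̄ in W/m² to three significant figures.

cos H₀ = −tan(-23.6°) tan(+4.700°) = 0.0359, H₀ = 1.5349 rad.
Bracket: H₀ sin φ sin δ + cos φ cos δ sin H₀ = 1.5349×-0.40035×0.08194 + 0.91636×0.99664×0.99935 = -0.050352 + 0.912687 = 0.862335.
Inverse-square distance factor (a/d)² = 1.0560² = 1.115136.
Q̄ = (S₀/π) × 1.115136 × [bracket] = (1361/π) × 1.115136 × 0.862335 = 416.6 W/m².

Q̄ ≈ 417 W/m²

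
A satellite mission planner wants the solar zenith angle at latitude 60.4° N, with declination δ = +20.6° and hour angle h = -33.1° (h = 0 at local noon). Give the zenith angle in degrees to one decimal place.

θ_z = 46.1°

cos θ_z = sin ϕ sin δ + cos ϕ cos δ cos h = 0.305925 + 0.387327 = 0.693252.
θ_z = arccos(0.693252) = 46.1°.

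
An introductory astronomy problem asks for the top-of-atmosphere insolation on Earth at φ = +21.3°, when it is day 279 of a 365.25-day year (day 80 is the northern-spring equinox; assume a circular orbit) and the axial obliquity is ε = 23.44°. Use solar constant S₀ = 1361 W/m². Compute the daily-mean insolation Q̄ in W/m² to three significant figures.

Q̄ ≈ 374 W/m²

Solar longitude: λ_s = 360° × (279 − 80)/365.25 = 196.140°.
sin δ = sin 23.44° × sin 196.140° = -0.11058, so δ = -6.349°.
cos H₀ = −tan(+21.3°) tan(-6.349°) = 0.0434, H₀ = 1.5274 rad.
Bracket: H₀ sin φ sin δ + cos φ cos δ sin H₀ = 1.5274×0.36325×-0.11058 + 0.93169×0.99387×0.99906 = -0.061353 + 0.925108 = 0.863755.
Q̄ = (S₀/π) × [bracket] = (1361/π) × 0.863755 = 374.2 W/m².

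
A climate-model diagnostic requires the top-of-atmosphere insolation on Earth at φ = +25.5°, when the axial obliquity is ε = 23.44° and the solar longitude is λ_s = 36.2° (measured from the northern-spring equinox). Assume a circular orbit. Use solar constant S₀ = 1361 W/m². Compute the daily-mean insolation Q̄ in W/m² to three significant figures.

Solar declination: sin δ = sin ε · sin λ_s = sin 23.44° × sin 36.2° = 0.23494, so δ = +13.588°.
cos H₀ = −tan(+25.5°) tan(+13.588°) = -0.1153, H₀ = 1.6863 rad.
Bracket: H₀ sin φ sin δ + cos φ cos δ sin H₀ = 1.6863×0.43051×0.23494 + 0.90259×0.97201×0.99333 = 0.170559 + 0.871475 = 1.042034.
Q̄ = (S₀/π) × [bracket] = (1361/π) × 1.042034 = 451.4 W/m².

Q̄ ≈ 451 W/m²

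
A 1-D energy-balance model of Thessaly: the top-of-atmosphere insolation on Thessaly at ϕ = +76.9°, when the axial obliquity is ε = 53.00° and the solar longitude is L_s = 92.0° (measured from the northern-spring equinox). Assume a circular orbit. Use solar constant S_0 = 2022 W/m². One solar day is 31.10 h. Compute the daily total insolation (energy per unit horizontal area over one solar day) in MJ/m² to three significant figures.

176 MJ/m²

Solar declination: sin δ = sin ε · sin L_s = sin 53.00° × sin 92.0° = 0.79815, so δ = +52.954°.
cos h₀ = −tan(+76.9°) tan(+52.954°) = -5.6931 ≤ −1 ⇒ polar day, h₀ = π.
Bracket: h₀ sin ϕ sin δ + cos ϕ cos δ sin h₀ = 3.1416×0.97398×0.79815 + 0.22665×0.60246×0.00000 = 2.442224 + 0.000000 = 2.442224.
Q̄ = (S_0/π) × [bracket] = (2022/π) × 2.442224 = 1571.9 W/m².
Daily total = Q̄ × 31.10 h × 3600 s/h = 1571.9 × 31.10 × 3600 / 10⁶ = 176.0 MJ/m².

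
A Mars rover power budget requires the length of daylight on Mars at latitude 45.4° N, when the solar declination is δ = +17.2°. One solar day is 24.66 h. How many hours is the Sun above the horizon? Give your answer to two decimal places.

cos H₀ = −tan φ · tan δ = −tan(+45.4°) × tan(+17.200°) = -0.3139, so H₀ = 1.8901 rad = 108.29°.
Daylight = 2H₀/(2π) × 24.66 h = (1.8901/π) × 24.66 = 14.84 h.

14.84 h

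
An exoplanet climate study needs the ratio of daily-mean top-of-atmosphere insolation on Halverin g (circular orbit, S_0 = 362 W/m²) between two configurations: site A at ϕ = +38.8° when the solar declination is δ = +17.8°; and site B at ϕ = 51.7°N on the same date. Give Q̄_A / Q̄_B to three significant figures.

— Configuration A (ϕ=+38.8°):
cos h₀ = −tan(+38.8°) tan(+17.800°) = -0.2581, h₀ = 1.8319 rad.
Bracket: h₀ sin ϕ sin δ + cos ϕ cos δ sin h₀ = 1.8319×0.62660×0.30570 + 0.77934×0.95213×0.96611 = 0.350903 + 0.716885 = 1.067788.
Q̄ = (S_0/π) × [bracket] = (362/π) × 1.067788 = 123.04 W/m².
— Configuration B (ϕ=+51.7°):
cos h₀ = −tan(+51.7°) tan(+17.800°) = -0.4065, h₀ = 1.9895 rad.
Bracket: h₀ sin ϕ sin δ + cos ϕ cos δ sin h₀ = 1.9895×0.78478×0.30570 + 0.61978×0.95213×0.91363 = 0.477295 + 0.539143 = 1.016438.
Q̄ = (S_0/π) × [bracket] = (362/π) × 1.016438 = 117.12 W/m².
Ratio Q̄_A / Q̄_B = 123.04 / 117.12 = 1.051.

Q̄_A / Q̄_B ≈ 1.05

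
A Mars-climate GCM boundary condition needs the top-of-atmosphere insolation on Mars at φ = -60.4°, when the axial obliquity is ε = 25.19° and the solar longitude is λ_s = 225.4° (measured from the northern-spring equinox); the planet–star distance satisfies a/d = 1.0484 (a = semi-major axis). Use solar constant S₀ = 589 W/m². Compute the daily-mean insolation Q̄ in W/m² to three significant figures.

Q̄ ≈ 198 W/m²

Solar declination: sin δ = sin ε · sin λ_s = sin 25.19° × sin 225.4° = -0.30305, so δ = -17.641°.
cos H₀ = −tan(-60.4°) tan(-17.641°) = -0.5598, H₀ = 2.1649 rad.
Bracket: H₀ sin φ sin δ + cos φ cos δ sin H₀ = 2.1649×-0.86949×-0.30305 + 0.49394×0.95297×0.82863 = 0.570449 + 0.390044 = 0.960493.
Inverse-square distance factor (a/d)² = 1.0484² = 1.099143.
Q̄ = (S₀/π) × 1.099143 × [bracket] = (589/π) × 1.099143 × 0.960493 = 197.9 W/m².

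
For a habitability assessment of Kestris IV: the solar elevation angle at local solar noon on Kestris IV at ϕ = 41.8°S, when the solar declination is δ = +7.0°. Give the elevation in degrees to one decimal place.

41.2°

At local noon the hour angle is zero, so the zenith angle equals |ϕ − δ| = |-41.8° − (+7.000°)| = 48.800°.
Elevation = 90° − 48.800° = 41.2°.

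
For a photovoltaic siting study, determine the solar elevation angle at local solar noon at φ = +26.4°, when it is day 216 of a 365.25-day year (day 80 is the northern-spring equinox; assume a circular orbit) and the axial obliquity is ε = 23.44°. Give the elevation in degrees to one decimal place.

80.2°

Solar longitude: λ_s = 360° × (216 − 80)/365.25 = 134.045°.
sin δ = sin 23.44° × sin 134.045° = 0.28593, so δ = +16.614°.
At local noon the hour angle is zero, so the zenith angle equals |φ − δ| = |+26.4° − (+16.614°)| = 9.786°.
Elevation = 90° − 9.786° = 80.2°.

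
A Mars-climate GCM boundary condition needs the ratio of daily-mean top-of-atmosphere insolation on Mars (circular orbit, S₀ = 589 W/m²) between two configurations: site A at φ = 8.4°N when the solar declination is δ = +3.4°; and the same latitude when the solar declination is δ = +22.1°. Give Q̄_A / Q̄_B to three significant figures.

— Configuration A (φ=+8.4°):
cos H₀ = −tan(+8.4°) tan(+3.400°) = -0.0088, H₀ = 1.5796 rad.
Bracket: H₀ sin φ sin δ + cos φ cos δ sin H₀ = 1.5796×0.14608×0.05931 + 0.98927×0.99824×0.99996 = 0.013686 + 0.987489 = 1.001175.
Q̄ = (S₀/π) × [bracket] = (589/π) × 1.001175 = 187.70 W/m².
— Configuration B (φ=+8.4°):
cos H₀ = −tan(+8.4°) tan(+22.100°) = -0.0600, H₀ = 1.6308 rad.
Bracket: H₀ sin φ sin δ + cos φ cos δ sin H₀ = 1.6308×0.14608×0.37622 + 0.98927×0.92653×0.99820 = 0.089626 + 0.914938 = 1.004564.
Q̄ = (S₀/π) × [bracket] = (589/π) × 1.004564 = 188.34 W/m².
Ratio Q̄_A / Q̄_B = 187.70 / 188.34 = 0.9966.

Q̄_A / Q̄_B ≈ 0.997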